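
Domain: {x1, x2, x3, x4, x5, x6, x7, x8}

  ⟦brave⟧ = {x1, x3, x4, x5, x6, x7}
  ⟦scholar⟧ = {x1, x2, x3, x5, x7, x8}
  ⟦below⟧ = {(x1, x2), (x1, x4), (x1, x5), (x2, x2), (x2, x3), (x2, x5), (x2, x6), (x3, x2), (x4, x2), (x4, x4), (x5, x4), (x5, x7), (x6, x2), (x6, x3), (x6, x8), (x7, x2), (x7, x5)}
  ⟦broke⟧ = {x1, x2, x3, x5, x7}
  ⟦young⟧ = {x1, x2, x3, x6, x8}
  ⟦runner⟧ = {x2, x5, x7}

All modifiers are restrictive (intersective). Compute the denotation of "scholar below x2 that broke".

{x1, x2, x3, x7}

⟦below x2⟧ = {x : ⟨x, x2⟩ ∈ ⟦below⟧} = {x1, x2, x3, x4, x6, x7}
⟦that broke⟧ = ⟦broke⟧ = {x1, x2, x3, x5, x7}
⟦scholar⟧ = {x1, x2, x3, x5, x7, x8}
… ∩ ⟦below x2⟧ = {x1, x2, x3, x5, x7, x8} ∩ {x1, x2, x3, x4, x6, x7} = {x1, x2, x3, x7}
… ∩ ⟦that broke⟧ = {x1, x2, x3, x7} ∩ {x1, x2, x3, x5, x7} = {x1, x2, x3, x7}
So ⟦scholar below x2 that broke⟧ = {x1, x2, x3, x7}.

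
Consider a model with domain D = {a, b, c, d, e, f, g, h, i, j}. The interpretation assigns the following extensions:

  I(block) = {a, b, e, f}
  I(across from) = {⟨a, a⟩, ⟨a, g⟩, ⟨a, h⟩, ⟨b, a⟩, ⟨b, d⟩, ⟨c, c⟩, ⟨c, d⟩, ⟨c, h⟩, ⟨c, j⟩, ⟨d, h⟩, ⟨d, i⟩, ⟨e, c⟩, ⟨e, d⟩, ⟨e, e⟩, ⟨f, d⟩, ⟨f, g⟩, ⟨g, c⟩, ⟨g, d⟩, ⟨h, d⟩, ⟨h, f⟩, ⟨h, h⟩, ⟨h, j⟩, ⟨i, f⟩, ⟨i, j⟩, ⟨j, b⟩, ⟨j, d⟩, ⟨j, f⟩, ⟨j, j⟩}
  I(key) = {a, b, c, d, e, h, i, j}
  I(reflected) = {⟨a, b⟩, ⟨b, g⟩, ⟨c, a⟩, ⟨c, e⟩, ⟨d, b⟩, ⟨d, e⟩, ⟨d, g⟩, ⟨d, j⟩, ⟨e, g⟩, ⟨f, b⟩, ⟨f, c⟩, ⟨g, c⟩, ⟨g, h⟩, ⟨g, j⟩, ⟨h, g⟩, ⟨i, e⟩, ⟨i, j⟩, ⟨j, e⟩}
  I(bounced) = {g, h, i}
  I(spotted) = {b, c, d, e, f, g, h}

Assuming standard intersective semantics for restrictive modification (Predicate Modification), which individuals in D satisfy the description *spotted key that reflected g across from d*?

{b, e, h}

⟦that reflected g⟧ = {x : ⟨x, g⟩ ∈ ⟦reflected⟧} = {b, d, e, h}
⟦across from d⟧ = {x : ⟨x, d⟩ ∈ ⟦across from⟧} = {b, c, e, f, g, h, j}
⟦key⟧ = {a, b, c, d, e, h, i, j}
… ∩ ⟦that reflected g⟧ = {a, b, c, d, e, h, i, j} ∩ {b, d, e, h} = {b, d, e, h}
… ∩ ⟦across from d⟧ = {b, d, e, h} ∩ {b, c, e, f, g, h, j} = {b, e, h}
… ∩ ⟦spotted⟧ = {b, e, h} ∩ {b, c, d, e, f, g, h} = {b, e, h}
So ⟦spotted key that reflected g across from d⟧ = {b, e, h}.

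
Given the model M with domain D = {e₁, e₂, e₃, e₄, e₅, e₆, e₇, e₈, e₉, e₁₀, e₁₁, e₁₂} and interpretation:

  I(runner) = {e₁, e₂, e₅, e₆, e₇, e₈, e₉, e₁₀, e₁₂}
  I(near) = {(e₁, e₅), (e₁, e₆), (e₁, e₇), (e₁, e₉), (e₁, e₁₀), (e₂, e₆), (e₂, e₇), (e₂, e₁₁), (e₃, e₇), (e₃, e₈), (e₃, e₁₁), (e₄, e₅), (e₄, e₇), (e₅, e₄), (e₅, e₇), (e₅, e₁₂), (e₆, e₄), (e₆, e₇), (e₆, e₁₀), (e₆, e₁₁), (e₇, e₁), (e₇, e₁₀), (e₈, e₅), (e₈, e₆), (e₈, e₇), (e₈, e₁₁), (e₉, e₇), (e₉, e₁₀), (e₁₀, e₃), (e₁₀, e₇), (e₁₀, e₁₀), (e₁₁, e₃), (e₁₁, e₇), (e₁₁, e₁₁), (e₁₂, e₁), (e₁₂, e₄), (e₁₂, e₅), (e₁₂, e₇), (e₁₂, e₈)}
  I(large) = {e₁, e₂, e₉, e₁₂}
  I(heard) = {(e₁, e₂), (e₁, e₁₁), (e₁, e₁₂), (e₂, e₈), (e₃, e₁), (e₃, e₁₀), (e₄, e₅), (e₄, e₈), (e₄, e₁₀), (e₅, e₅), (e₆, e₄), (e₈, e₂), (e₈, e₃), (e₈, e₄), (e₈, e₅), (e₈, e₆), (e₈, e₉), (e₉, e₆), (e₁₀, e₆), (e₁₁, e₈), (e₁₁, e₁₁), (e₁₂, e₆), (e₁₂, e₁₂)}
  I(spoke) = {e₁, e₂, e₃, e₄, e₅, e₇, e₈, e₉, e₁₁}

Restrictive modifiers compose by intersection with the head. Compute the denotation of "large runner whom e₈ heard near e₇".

⟦whom e₈ heard⟧ = {x : ⟨e₈, x⟩ ∈ ⟦heard⟧} = {e₂, e₃, e₄, e₅, e₆, e₉}
⟦near e₇⟧ = {x : ⟨x, e₇⟩ ∈ ⟦near⟧} = {e₁, e₂, e₃, e₄, e₅, e₆, e₈, e₉, e₁₀, e₁₁, e₁₂}
⟦runner⟧ = {e₁, e₂, e₅, e₆, e₇, e₈, e₉, e₁₀, e₁₂}
… ∩ ⟦whom e₈ heard⟧ = {e₁, e₂, e₅, e₆, e₇, e₈, e₉, e₁₀, e₁₂} ∩ {e₂, e₃, e₄, e₅, e₆, e₉} = {e₂, e₅, e₆, e₉}
… ∩ ⟦near e₇⟧ = {e₂, e₅, e₆, e₉} ∩ {e₁, e₂, e₃, e₄, e₅, e₆, e₈, e₉, e₁₀, e₁₁, e₁₂} = {e₂, e₅, e₆, e₉}
… ∩ ⟦large⟧ = {e₂, e₅, e₆, e₉} ∩ {e₁, e₂, e₉, e₁₂} = {e₂, e₉}
So ⟦large runner whom e₈ heard near e₇⟧ = {e₂, e₉}.

{e₂, e₉}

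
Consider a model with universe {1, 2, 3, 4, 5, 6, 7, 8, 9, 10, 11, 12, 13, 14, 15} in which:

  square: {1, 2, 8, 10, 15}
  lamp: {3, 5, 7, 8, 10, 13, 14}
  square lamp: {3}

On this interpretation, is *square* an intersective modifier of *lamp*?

⟦square⟧ ∩ ⟦lamp⟧ = {1, 2, 8, 10, 15} ∩ {3, 5, 7, 8, 10, 13, 14} = {8, 10}
Observed ⟦square lamp⟧ = {3}.
These differ, so the modifier is not intersective in this model.

no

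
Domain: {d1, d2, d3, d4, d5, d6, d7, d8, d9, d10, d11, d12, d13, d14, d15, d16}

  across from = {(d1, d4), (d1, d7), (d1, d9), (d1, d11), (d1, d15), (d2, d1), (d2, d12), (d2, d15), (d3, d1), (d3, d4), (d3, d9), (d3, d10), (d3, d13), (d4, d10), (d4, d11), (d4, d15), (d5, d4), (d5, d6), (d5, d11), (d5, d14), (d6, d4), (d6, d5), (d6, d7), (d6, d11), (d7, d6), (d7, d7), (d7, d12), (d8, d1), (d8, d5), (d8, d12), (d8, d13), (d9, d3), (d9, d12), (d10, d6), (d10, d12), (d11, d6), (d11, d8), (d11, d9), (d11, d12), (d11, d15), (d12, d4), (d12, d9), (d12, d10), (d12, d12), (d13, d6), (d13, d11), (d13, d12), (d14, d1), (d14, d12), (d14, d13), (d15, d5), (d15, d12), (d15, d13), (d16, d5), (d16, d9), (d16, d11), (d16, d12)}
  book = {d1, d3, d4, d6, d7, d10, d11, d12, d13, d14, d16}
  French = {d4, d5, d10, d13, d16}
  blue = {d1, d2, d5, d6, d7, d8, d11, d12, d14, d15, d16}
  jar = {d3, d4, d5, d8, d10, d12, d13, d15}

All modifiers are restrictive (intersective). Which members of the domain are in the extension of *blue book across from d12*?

⟦across from d12⟧ = {x : ⟨x, d12⟩ ∈ ⟦across from⟧} = {d2, d7, d8, d9, d10, d11, d12, d13, d14, d15, d16}
⟦book⟧ = {d1, d3, d4, d6, d7, d10, d11, d12, d13, d14, d16}
… ∩ ⟦across from d12⟧ = {d1, d3, d4, d6, d7, d10, d11, d12, d13, d14, d16} ∩ {d2, d7, d8, d9, d10, d11, d12, d13, d14, d15, d16} = {d7, d10, d11, d12, d13, d14, d16}
… ∩ ⟦blue⟧ = {d7, d10, d11, d12, d13, d14, d16} ∩ {d1, d2, d5, d6, d7, d8, d11, d12, d14, d15, d16} = {d7, d11, d12, d14, d16}
So ⟦blue book across from d12⟧ = {d7, d11, d12, d14, d16}.

{d7, d11, d12, d14, d16}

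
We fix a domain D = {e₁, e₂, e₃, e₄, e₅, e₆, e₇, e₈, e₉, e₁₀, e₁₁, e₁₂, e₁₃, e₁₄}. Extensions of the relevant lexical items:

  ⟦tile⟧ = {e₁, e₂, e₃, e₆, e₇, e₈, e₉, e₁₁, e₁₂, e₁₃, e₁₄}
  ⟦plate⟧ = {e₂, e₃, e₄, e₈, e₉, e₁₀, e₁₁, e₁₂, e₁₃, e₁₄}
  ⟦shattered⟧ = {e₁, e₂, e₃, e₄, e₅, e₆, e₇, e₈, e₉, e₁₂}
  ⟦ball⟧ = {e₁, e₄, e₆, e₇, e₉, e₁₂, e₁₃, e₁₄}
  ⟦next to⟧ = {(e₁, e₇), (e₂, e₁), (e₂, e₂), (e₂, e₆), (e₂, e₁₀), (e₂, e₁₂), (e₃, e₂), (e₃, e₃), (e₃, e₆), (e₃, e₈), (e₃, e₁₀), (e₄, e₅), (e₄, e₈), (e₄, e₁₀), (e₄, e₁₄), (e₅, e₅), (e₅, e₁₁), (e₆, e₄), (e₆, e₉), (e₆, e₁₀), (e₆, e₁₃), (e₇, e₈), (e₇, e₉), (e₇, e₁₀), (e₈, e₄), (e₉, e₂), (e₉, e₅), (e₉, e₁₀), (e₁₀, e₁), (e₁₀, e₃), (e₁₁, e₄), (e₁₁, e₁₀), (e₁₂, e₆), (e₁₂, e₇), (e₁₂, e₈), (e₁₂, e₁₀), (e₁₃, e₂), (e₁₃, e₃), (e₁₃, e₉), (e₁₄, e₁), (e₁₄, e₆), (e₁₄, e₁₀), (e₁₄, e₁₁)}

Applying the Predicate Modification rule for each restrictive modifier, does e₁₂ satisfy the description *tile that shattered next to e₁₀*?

yes

⟦that shattered⟧ = ⟦shattered⟧ = {e₁, e₂, e₃, e₄, e₅, e₆, e₇, e₈, e₉, e₁₂}
⟦next to e₁₀⟧ = {x : ⟨x, e₁₀⟩ ∈ ⟦next to⟧} = {e₂, e₃, e₄, e₆, e₇, e₉, e₁₁, e₁₂, e₁₄}
⟦tile⟧ = {e₁, e₂, e₃, e₆, e₇, e₈, e₉, e₁₁, e₁₂, e₁₃, e₁₄}
… ∩ ⟦that shattered⟧ = {e₁, e₂, e₃, e₆, e₇, e₈, e₉, e₁₁, e₁₂, e₁₃, e₁₄} ∩ {e₁, e₂, e₃, e₄, e₅, e₆, e₇, e₈, e₉, e₁₂} = {e₁, e₂, e₃, e₆, e₇, e₈, e₉, e₁₂}
… ∩ ⟦next to e₁₀⟧ = {e₁, e₂, e₃, e₆, e₇, e₈, e₉, e₁₂} ∩ {e₂, e₃, e₄, e₆, e₇, e₉, e₁₁, e₁₂, e₁₄} = {e₂, e₃, e₆, e₇, e₉, e₁₂}
⟦tile that shattered next to e₁₀⟧ = {e₂, e₃, e₆, e₇, e₉, e₁₂}; e₁₂ ∈ this set.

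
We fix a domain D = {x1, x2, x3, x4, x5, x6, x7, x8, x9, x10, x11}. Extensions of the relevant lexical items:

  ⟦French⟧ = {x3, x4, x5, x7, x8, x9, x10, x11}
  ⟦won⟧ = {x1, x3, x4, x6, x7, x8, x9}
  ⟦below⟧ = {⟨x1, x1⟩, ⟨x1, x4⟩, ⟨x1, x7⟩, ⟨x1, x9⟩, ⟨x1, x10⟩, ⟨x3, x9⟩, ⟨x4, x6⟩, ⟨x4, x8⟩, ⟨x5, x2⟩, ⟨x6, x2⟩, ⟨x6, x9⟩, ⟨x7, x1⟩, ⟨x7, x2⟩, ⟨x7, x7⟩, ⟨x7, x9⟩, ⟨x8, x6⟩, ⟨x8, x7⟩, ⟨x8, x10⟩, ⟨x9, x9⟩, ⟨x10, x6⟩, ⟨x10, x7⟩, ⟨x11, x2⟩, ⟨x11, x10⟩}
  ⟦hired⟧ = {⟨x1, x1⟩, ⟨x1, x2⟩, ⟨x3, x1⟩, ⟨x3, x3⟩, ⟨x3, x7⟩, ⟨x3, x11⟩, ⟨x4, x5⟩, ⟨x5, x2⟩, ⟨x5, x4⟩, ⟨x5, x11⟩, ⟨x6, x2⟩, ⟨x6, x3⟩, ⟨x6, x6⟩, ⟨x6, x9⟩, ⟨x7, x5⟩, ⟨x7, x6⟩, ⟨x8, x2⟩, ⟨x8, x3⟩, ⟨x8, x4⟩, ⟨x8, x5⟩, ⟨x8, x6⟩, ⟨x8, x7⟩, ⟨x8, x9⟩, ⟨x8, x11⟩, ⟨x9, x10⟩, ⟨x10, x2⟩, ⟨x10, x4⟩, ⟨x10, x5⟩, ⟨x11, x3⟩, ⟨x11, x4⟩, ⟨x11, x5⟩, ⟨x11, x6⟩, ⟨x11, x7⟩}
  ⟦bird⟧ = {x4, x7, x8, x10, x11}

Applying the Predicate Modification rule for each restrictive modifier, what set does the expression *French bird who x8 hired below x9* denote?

⟦who x8 hired⟧ = {x : ⟨x8, x⟩ ∈ ⟦hired⟧} = {x2, x3, x4, x5, x6, x7, x9, x11}
⟦below x9⟧ = {x : ⟨x, x9⟩ ∈ ⟦below⟧} = {x1, x3, x6, x7, x9}
⟦bird⟧ = {x4, x7, x8, x10, x11}
… ∩ ⟦who x8 hired⟧ = {x4, x7, x8, x10, x11} ∩ {x2, x3, x4, x5, x6, x7, x9, x11} = {x4, x7, x11}
… ∩ ⟦below x9⟧ = {x4, x7, x11} ∩ {x1, x3, x6, x7, x9} = {x7}
… ∩ ⟦French⟧ = {x7} ∩ {x3, x4, x5, x7, x8, x9, x10, x11} = {x7}
So ⟦French bird who x8 hired below x9⟧ = {x7}.

{x7}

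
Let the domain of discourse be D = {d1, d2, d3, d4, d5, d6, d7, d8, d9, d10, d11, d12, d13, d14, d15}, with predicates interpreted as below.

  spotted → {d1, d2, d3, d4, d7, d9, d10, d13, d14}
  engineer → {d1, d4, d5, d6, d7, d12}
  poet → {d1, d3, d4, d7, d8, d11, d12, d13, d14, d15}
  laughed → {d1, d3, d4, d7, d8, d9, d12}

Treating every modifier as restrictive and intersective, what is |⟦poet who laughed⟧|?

⟦who laughed⟧ = ⟦laughed⟧ = {d1, d3, d4, d7, d8, d9, d12}
⟦poet⟧ = {d1, d3, d4, d7, d8, d11, d12, d13, d14, d15}
… ∩ ⟦who laughed⟧ = {d1, d3, d4, d7, d8, d11, d12, d13, d14, d15} ∩ {d1, d3, d4, d7, d8, d9, d12} = {d1, d3, d4, d7, d8, d12}
⟦poet who laughed⟧ = {d1, d3, d4, d7, d8, d12}, so the cardinality is 6.

6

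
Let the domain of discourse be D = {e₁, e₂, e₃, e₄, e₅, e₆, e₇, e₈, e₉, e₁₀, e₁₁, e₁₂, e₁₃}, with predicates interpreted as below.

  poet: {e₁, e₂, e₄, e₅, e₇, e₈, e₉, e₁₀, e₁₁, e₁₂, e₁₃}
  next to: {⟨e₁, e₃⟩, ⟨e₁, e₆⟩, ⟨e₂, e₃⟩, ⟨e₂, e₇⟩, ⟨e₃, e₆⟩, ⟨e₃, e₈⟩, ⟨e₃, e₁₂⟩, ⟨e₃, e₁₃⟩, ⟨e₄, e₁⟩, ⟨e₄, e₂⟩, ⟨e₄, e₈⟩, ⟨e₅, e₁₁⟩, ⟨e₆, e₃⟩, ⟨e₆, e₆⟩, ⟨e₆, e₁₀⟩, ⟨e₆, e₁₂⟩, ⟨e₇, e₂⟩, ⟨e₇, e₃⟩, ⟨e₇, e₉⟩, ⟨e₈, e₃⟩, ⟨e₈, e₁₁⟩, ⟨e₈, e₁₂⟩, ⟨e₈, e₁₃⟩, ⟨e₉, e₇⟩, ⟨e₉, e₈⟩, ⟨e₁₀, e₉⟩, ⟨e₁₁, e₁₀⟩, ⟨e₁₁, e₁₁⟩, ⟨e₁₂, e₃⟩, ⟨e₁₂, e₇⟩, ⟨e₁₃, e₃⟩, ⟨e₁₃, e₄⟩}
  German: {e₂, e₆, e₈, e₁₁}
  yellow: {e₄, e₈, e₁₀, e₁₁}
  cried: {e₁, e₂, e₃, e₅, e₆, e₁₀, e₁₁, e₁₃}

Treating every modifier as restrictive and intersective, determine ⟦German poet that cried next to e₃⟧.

{e₂}

⟦that cried⟧ = ⟦cried⟧ = {e₁, e₂, e₃, e₅, e₆, e₁₀, e₁₁, e₁₃}
⟦next to e₃⟧ = {x : ⟨x, e₃⟩ ∈ ⟦next to⟧} = {e₁, e₂, e₆, e₇, e₈, e₁₂, e₁₃}
⟦poet⟧ = {e₁, e₂, e₄, e₅, e₇, e₈, e₉, e₁₀, e₁₁, e₁₂, e₁₃}
… ∩ ⟦that cried⟧ = {e₁, e₂, e₄, e₅, e₇, e₈, e₉, e₁₀, e₁₁, e₁₂, e₁₃} ∩ {e₁, e₂, e₃, e₅, e₆, e₁₀, e₁₁, e₁₃} = {e₁, e₂, e₅, e₁₀, e₁₁, e₁₃}
… ∩ ⟦next to e₃⟧ = {e₁, e₂, e₅, e₁₀, e₁₁, e₁₃} ∩ {e₁, e₂, e₆, e₇, e₈, e₁₂, e₁₃} = {e₁, e₂, e₁₃}
… ∩ ⟦German⟧ = {e₁, e₂, e₁₃} ∩ {e₂, e₆, e₈, e₁₁} = {e₂}
So ⟦German poet that cried next to e₃⟧ = {e₂}.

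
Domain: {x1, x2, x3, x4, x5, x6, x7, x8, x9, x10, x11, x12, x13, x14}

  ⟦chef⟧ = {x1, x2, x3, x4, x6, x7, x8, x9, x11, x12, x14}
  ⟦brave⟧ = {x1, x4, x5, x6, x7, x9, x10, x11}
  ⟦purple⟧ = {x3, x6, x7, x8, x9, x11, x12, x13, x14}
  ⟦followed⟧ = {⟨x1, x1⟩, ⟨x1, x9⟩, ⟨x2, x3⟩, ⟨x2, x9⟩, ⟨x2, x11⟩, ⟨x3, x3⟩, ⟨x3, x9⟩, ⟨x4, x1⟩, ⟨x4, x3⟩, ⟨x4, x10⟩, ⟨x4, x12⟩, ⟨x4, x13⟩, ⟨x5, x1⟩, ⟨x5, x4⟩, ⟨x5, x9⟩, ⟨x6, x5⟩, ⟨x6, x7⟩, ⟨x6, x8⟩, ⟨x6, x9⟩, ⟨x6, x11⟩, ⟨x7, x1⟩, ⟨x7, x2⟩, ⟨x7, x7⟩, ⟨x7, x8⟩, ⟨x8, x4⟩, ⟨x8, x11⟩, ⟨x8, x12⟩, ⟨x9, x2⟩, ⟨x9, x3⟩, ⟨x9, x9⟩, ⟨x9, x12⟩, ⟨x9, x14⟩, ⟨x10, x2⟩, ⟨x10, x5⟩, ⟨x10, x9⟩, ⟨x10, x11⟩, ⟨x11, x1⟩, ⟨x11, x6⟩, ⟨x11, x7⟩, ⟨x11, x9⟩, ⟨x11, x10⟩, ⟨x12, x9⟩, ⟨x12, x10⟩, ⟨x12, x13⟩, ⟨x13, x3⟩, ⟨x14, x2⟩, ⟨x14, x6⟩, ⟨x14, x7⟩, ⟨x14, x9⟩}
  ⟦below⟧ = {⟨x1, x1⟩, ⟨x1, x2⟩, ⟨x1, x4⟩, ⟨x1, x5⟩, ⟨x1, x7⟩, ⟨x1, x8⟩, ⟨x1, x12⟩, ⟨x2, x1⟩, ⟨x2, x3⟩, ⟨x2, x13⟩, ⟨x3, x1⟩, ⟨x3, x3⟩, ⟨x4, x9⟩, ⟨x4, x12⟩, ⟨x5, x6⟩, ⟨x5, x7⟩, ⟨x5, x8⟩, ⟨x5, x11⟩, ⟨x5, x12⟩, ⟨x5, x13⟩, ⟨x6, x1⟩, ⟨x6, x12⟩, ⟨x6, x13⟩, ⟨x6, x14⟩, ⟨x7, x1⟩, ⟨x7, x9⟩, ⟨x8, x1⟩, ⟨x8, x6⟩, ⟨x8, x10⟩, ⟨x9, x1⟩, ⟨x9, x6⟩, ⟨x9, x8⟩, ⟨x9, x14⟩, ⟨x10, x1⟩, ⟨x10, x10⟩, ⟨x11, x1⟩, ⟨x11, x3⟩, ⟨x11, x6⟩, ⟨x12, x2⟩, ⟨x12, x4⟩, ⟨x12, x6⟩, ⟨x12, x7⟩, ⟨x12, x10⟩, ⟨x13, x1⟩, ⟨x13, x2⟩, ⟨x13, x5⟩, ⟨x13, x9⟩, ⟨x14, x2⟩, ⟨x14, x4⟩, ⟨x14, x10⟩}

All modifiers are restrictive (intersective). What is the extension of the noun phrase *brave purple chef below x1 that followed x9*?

{x6, x9, x11}

⟦below x1⟧ = {x : ⟨x, x1⟩ ∈ ⟦below⟧} = {x1, x2, x3, x6, x7, x8, x9, x10, x11, x13}
⟦that followed x9⟧ = {x : ⟨x, x9⟩ ∈ ⟦followed⟧} = {x1, x2, x3, x5, x6, x9, x10, x11, x12, x14}
⟦chef⟧ = {x1, x2, x3, x4, x6, x7, x8, x9, x11, x12, x14}
… ∩ ⟦below x1⟧ = {x1, x2, x3, x4, x6, x7, x8, x9, x11, x12, x14} ∩ {x1, x2, x3, x6, x7, x8, x9, x10, x11, x13} = {x1, x2, x3, x6, x7, x8, x9, x11}
… ∩ ⟦that followed x9⟧ = {x1, x2, x3, x6, x7, x8, x9, x11} ∩ {x1, x2, x3, x5, x6, x9, x10, x11, x12, x14} = {x1, x2, x3, x6, x9, x11}
… ∩ ⟦brave⟧ = {x1, x2, x3, x6, x9, x11} ∩ {x1, x4, x5, x6, x7, x9, x10, x11} = {x1, x6, x9, x11}
… ∩ ⟦purple⟧ = {x1, x6, x9, x11} ∩ {x3, x6, x7, x8, x9, x11, x12, x13, x14} = {x6, x9, x11}
So ⟦brave purple chef below x1 that followed x9⟧ = {x6, x9, x11}.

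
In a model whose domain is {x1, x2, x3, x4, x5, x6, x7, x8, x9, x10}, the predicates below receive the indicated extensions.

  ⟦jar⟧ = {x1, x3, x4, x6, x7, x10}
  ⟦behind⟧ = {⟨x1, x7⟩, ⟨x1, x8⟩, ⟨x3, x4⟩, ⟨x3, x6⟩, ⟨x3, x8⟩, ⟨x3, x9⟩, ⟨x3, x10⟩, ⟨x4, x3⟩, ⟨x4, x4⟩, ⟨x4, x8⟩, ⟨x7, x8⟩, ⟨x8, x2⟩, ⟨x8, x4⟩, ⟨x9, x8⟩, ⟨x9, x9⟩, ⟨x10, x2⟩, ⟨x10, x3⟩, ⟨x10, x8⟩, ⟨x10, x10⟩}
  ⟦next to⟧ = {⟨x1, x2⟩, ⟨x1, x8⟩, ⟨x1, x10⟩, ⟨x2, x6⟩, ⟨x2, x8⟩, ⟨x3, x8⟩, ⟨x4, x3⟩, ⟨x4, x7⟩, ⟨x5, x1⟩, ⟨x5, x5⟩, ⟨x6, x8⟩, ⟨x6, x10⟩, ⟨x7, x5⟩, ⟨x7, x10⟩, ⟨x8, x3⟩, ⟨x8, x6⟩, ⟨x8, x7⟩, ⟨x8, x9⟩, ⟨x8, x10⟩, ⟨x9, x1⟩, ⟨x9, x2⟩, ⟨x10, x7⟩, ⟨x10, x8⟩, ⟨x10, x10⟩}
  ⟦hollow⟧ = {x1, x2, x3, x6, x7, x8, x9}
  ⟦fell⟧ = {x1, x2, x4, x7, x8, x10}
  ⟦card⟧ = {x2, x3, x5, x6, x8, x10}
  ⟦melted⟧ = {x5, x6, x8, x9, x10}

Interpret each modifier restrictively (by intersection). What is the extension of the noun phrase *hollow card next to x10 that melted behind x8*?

∅

⟦next to x10⟧ = {x : ⟨x, x10⟩ ∈ ⟦next to⟧} = {x1, x6, x7, x8, x10}
⟦that melted⟧ = ⟦melted⟧ = {x5, x6, x8, x9, x10}
⟦behind x8⟧ = {x : ⟨x, x8⟩ ∈ ⟦behind⟧} = {x1, x3, x4, x7, x9, x10}
⟦card⟧ = {x2, x3, x5, x6, x8, x10}
… ∩ ⟦next to x10⟧ = {x2, x3, x5, x6, x8, x10} ∩ {x1, x6, x7, x8, x10} = {x6, x8, x10}
… ∩ ⟦that melted⟧ = {x6, x8, x10} ∩ {x5, x6, x8, x9, x10} = {x6, x8, x10}
… ∩ ⟦behind x8⟧ = {x6, x8, x10} ∩ {x1, x3, x4, x7, x9, x10} = {x10}
… ∩ ⟦hollow⟧ = {x10} ∩ {x1, x2, x3, x6, x7, x8, x9} = ∅
So ⟦hollow card next to x10 that melted behind x8⟧ = ∅.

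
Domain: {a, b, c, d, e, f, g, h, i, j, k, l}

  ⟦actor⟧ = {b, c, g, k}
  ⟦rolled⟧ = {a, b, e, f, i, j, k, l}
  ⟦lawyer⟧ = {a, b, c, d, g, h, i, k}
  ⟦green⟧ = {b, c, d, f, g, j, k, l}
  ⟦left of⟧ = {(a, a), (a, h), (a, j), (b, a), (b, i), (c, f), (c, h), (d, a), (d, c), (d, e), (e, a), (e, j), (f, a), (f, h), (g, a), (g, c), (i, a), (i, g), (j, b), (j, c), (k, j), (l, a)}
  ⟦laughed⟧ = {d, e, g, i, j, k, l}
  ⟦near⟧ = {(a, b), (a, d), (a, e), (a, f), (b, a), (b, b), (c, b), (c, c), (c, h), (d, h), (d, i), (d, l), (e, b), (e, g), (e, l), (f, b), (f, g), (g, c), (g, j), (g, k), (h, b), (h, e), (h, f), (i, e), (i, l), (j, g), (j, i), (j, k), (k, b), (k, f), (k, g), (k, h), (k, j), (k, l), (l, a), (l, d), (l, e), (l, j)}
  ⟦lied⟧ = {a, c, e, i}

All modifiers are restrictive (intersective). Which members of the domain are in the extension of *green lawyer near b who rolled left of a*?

{b}

⟦near b⟧ = {x : ⟨x, b⟩ ∈ ⟦near⟧} = {a, b, c, e, f, h, k}
⟦who rolled⟧ = ⟦rolled⟧ = {a, b, e, f, i, j, k, l}
⟦left of a⟧ = {x : ⟨x, a⟩ ∈ ⟦left of⟧} = {a, b, d, e, f, g, i, l}
⟦lawyer⟧ = {a, b, c, d, g, h, i, k}
… ∩ ⟦near b⟧ = {a, b, c, d, g, h, i, k} ∩ {a, b, c, e, f, h, k} = {a, b, c, h, k}
… ∩ ⟦who rolled⟧ = {a, b, c, h, k} ∩ {a, b, e, f, i, j, k, l} = {a, b, k}
… ∩ ⟦left of a⟧ = {a, b, k} ∩ {a, b, d, e, f, g, i, l} = {a, b}
… ∩ ⟦green⟧ = {a, b} ∩ {b, c, d, f, g, j, k, l} = {b}
So ⟦green lawyer near b who rolled left of a⟧ = {b}.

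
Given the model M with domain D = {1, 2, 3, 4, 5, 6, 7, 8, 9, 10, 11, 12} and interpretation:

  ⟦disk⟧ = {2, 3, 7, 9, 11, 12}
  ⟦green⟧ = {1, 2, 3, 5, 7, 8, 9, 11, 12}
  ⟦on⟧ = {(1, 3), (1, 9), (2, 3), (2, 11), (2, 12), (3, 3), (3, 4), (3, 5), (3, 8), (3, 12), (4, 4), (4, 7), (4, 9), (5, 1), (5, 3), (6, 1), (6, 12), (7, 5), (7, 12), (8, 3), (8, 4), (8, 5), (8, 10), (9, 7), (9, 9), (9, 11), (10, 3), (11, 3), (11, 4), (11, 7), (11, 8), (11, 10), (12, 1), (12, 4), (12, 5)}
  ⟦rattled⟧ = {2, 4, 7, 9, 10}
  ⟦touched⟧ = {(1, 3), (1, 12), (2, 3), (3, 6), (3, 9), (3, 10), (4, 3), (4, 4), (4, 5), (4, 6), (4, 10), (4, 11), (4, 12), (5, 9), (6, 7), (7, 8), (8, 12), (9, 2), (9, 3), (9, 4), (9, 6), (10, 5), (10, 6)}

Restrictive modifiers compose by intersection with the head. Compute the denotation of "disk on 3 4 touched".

⟦on 3⟧ = {x : ⟨x, 3⟩ ∈ ⟦on⟧} = {1, 2, 3, 5, 8, 10, 11}
⟦4 touched⟧ = {x : ⟨4, x⟩ ∈ ⟦touched⟧} = {3, 4, 5, 6, 10, 11, 12}
⟦disk⟧ = {2, 3, 7, 9, 11, 12}
… ∩ ⟦on 3⟧ = {2, 3, 7, 9, 11, 12} ∩ {1, 2, 3, 5, 8, 10, 11} = {2, 3, 11}
… ∩ ⟦4 touched⟧ = {2, 3, 11} ∩ {3, 4, 5, 6, 10, 11, 12} = {3, 11}
So ⟦disk on 3 4 touched⟧ = {3, 11}.

{3, 11}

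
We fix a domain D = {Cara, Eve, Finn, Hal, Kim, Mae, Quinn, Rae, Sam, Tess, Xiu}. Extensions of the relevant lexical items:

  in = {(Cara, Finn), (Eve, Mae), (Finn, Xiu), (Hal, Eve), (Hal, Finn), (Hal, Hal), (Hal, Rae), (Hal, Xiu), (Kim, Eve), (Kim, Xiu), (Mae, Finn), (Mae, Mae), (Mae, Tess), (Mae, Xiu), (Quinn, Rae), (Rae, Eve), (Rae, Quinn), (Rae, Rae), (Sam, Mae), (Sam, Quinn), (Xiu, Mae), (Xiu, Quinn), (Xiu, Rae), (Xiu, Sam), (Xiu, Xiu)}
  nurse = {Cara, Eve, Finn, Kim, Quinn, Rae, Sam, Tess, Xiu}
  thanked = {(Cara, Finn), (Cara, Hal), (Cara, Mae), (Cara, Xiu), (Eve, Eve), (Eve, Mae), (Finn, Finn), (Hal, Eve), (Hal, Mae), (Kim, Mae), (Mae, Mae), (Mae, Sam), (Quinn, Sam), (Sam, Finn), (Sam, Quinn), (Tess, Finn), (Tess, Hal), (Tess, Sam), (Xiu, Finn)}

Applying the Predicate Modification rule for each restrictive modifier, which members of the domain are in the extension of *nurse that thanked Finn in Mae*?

⟦that thanked Finn⟧ = {x : ⟨x, Finn⟩ ∈ ⟦thanked⟧} = {Cara, Finn, Sam, Tess, Xiu}
⟦in Mae⟧ = {x : ⟨x, Mae⟩ ∈ ⟦in⟧} = {Eve, Mae, Sam, Xiu}
⟦nurse⟧ = {Cara, Eve, Finn, Kim, Quinn, Rae, Sam, Tess, Xiu}
… ∩ ⟦that thanked Finn⟧ = {Cara, Eve, Finn, Kim, Quinn, Rae, Sam, Tess, Xiu} ∩ {Cara, Finn, Sam, Tess, Xiu} = {Cara, Finn, Sam, Tess, Xiu}
… ∩ ⟦in Mae⟧ = {Cara, Finn, Sam, Tess, Xiu} ∩ {Eve, Mae, Sam, Xiu} = {Sam, Xiu}
So ⟦nurse that thanked Finn in Mae⟧ = {Sam, Xiu}.

{Sam, Xiu}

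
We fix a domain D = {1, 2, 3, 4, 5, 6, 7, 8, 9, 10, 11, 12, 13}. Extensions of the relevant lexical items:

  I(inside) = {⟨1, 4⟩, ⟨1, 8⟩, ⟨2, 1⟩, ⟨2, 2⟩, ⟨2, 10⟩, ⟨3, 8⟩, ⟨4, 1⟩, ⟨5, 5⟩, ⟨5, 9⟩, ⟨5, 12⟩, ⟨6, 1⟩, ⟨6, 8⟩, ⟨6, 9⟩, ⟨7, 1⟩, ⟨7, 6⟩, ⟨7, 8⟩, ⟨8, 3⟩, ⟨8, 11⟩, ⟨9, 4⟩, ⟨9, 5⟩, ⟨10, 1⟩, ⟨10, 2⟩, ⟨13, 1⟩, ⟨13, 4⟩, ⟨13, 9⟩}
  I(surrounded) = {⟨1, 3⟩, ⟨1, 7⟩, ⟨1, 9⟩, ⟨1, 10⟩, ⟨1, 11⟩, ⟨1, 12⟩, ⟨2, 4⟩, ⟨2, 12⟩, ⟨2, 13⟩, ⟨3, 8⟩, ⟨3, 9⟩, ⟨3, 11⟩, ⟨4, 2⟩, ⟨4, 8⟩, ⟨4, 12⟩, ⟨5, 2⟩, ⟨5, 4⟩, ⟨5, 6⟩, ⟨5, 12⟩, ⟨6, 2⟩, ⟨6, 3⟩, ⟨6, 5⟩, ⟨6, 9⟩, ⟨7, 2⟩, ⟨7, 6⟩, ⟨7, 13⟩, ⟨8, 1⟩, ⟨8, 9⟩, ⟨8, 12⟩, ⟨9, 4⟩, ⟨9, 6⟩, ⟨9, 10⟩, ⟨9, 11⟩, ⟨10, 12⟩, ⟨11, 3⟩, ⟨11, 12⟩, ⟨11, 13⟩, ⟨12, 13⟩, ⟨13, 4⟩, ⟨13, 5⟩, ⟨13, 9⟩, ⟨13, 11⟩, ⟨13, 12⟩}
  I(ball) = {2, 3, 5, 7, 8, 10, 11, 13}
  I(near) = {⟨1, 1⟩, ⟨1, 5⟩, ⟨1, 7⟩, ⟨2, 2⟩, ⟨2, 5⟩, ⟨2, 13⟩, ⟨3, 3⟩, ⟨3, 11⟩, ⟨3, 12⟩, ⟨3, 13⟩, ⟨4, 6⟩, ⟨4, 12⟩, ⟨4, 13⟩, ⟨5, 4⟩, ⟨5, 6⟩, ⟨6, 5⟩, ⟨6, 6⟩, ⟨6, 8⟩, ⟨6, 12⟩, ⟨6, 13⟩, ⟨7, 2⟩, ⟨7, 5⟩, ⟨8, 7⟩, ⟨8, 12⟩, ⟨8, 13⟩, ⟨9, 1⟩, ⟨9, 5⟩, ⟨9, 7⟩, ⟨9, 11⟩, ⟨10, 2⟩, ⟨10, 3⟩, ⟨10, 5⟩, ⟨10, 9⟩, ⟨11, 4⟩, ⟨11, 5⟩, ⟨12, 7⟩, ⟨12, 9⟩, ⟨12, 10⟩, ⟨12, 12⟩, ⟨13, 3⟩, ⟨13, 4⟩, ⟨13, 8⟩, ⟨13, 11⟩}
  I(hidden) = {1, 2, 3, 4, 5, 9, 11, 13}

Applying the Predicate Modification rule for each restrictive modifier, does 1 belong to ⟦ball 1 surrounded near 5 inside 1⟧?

⟦1 surrounded⟧ = {x : ⟨1, x⟩ ∈ ⟦surrounded⟧} = {3, 7, 9, 10, 11, 12}
⟦near 5⟧ = {x : ⟨x, 5⟩ ∈ ⟦near⟧} = {1, 2, 6, 7, 9, 10, 11}
⟦inside 1⟧ = {x : ⟨x, 1⟩ ∈ ⟦inside⟧} = {2, 4, 6, 7, 10, 13}
⟦ball⟧ = {2, 3, 5, 7, 8, 10, 11, 13}
… ∩ ⟦1 surrounded⟧ = {2, 3, 5, 7, 8, 10, 11, 13} ∩ {3, 7, 9, 10, 11, 12} = {3, 7, 10, 11}
… ∩ ⟦near 5⟧ = {3, 7, 10, 11} ∩ {1, 2, 6, 7, 9, 10, 11} = {7, 10, 11}
… ∩ ⟦inside 1⟧ = {7, 10, 11} ∩ {2, 4, 6, 7, 10, 13} = {7, 10}
⟦ball 1 surrounded near 5 inside 1⟧ = {7, 10}; 1 ∉ this set.

no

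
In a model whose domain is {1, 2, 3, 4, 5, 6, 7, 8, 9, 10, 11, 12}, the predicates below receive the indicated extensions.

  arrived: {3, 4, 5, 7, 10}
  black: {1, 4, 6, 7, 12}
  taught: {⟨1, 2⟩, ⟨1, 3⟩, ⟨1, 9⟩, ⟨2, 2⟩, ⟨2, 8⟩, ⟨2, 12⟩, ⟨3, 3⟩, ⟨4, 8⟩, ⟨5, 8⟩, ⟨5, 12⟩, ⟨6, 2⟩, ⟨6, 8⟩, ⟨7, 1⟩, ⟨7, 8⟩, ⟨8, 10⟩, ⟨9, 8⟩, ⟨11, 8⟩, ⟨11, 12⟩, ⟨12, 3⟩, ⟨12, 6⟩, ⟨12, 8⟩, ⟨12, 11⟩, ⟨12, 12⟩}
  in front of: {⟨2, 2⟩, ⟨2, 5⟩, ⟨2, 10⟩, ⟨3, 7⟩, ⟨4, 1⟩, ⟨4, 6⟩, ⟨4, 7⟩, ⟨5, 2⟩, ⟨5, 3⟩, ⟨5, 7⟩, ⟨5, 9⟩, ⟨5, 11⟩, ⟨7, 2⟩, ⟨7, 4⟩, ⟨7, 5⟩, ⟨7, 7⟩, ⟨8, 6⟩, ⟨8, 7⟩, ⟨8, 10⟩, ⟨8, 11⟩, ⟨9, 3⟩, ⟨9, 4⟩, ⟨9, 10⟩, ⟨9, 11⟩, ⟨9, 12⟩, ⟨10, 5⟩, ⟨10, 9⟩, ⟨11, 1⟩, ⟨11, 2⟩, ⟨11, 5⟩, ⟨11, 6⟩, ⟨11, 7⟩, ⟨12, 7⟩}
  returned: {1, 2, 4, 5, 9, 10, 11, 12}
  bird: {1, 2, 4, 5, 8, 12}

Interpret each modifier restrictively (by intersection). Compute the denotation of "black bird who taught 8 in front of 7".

⟦who taught 8⟧ = {x : ⟨x, 8⟩ ∈ ⟦taught⟧} = {2, 4, 5, 6, 7, 9, 11, 12}
⟦in front of 7⟧ = {x : ⟨x, 7⟩ ∈ ⟦in front of⟧} = {3, 4, 5, 7, 8, 11, 12}
⟦bird⟧ = {1, 2, 4, 5, 8, 12}
… ∩ ⟦who taught 8⟧ = {1, 2, 4, 5, 8, 12} ∩ {2, 4, 5, 6, 7, 9, 11, 12} = {2, 4, 5, 12}
… ∩ ⟦in front of 7⟧ = {2, 4, 5, 12} ∩ {3, 4, 5, 7, 8, 11, 12} = {4, 5, 12}
… ∩ ⟦black⟧ = {4, 5, 12} ∩ {1, 4, 6, 7, 12} = {4, 12}
So ⟦black bird who taught 8 in front of 7⟧ = {4, 12}.

{4, 12}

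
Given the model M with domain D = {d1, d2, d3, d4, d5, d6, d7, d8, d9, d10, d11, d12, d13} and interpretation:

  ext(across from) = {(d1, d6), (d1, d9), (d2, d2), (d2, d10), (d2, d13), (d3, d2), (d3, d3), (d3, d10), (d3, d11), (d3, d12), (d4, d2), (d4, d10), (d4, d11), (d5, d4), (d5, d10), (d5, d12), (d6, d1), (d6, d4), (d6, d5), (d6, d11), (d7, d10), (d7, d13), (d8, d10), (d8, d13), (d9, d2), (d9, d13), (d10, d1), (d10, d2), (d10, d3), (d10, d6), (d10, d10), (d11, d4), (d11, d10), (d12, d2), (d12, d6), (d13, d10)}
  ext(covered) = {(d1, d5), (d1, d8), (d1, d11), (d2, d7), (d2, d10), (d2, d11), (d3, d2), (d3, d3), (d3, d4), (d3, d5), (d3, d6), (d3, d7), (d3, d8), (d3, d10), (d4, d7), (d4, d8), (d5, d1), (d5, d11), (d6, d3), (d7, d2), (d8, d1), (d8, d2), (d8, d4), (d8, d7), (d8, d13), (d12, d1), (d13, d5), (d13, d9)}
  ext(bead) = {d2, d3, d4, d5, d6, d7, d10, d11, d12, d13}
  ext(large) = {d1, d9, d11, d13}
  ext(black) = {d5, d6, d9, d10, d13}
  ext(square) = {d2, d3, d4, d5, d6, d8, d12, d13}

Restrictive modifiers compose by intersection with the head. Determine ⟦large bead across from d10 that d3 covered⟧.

∅

⟦across from d10⟧ = {x : ⟨x, d10⟩ ∈ ⟦across from⟧} = {d2, d3, d4, d5, d7, d8, d10, d11, d13}
⟦that d3 covered⟧ = {x : ⟨d3, x⟩ ∈ ⟦covered⟧} = {d2, d3, d4, d5, d6, d7, d8, d10}
⟦bead⟧ = {d2, d3, d4, d5, d6, d7, d10, d11, d12, d13}
… ∩ ⟦across from d10⟧ = {d2, d3, d4, d5, d6, d7, d10, d11, d12, d13} ∩ {d2, d3, d4, d5, d7, d8, d10, d11, d13} = {d2, d3, d4, d5, d7, d10, d11, d13}
… ∩ ⟦that d3 covered⟧ = {d2, d3, d4, d5, d7, d10, d11, d13} ∩ {d2, d3, d4, d5, d6, d7, d8, d10} = {d2, d3, d4, d5, d7, d10}
… ∩ ⟦large⟧ = {d2, d3, d4, d5, d7, d10} ∩ {d1, d9, d11, d13} = ∅
So ⟦large bead across from d10 that d3 covered⟧ = ∅.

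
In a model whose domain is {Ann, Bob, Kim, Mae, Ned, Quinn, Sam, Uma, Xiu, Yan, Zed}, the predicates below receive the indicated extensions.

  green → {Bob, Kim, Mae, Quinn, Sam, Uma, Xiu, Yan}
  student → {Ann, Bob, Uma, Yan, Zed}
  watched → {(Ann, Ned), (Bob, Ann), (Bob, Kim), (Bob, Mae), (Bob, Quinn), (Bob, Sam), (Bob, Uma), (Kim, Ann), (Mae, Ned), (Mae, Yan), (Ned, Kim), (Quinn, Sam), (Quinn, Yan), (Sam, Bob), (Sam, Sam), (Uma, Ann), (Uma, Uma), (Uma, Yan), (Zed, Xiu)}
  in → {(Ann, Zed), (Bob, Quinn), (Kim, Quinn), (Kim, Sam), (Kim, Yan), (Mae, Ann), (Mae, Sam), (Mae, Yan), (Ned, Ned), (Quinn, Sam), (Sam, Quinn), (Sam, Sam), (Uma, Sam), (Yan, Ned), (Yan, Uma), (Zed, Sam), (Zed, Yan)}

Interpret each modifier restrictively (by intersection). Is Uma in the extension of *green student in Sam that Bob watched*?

yes

⟦in Sam⟧ = {x : ⟨x, Sam⟩ ∈ ⟦in⟧} = {Kim, Mae, Quinn, Sam, Uma, Zed}
⟦that Bob watched⟧ = {x : ⟨Bob, x⟩ ∈ ⟦watched⟧} = {Ann, Kim, Mae, Quinn, Sam, Uma}
⟦student⟧ = {Ann, Bob, Uma, Yan, Zed}
… ∩ ⟦in Sam⟧ = {Ann, Bob, Uma, Yan, Zed} ∩ {Kim, Mae, Quinn, Sam, Uma, Zed} = {Uma, Zed}
… ∩ ⟦that Bob watched⟧ = {Uma, Zed} ∩ {Ann, Kim, Mae, Quinn, Sam, Uma} = {Uma}
… ∩ ⟦green⟧ = {Uma} ∩ {Bob, Kim, Mae, Quinn, Sam, Uma, Xiu, Yan} = {Uma}
⟦green student in Sam that Bob watched⟧ = {Uma}; Uma ∈ this set.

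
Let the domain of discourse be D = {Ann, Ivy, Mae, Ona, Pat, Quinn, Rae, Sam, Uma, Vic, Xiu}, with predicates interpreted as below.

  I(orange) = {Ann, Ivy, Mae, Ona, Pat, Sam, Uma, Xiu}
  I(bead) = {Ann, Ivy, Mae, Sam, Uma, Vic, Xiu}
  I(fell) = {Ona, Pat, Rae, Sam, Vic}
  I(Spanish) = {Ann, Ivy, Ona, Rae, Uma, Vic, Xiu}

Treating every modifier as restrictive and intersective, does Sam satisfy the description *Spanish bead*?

⟦bead⟧ = {Ann, Ivy, Mae, Sam, Uma, Vic, Xiu}
… ∩ ⟦Spanish⟧ = {Ann, Ivy, Mae, Sam, Uma, Vic, Xiu} ∩ {Ann, Ivy, Ona, Rae, Uma, Vic, Xiu} = {Ann, Ivy, Uma, Vic, Xiu}
⟦Spanish bead⟧ = {Ann, Ivy, Uma, Vic, Xiu}; Sam ∉ this set.

no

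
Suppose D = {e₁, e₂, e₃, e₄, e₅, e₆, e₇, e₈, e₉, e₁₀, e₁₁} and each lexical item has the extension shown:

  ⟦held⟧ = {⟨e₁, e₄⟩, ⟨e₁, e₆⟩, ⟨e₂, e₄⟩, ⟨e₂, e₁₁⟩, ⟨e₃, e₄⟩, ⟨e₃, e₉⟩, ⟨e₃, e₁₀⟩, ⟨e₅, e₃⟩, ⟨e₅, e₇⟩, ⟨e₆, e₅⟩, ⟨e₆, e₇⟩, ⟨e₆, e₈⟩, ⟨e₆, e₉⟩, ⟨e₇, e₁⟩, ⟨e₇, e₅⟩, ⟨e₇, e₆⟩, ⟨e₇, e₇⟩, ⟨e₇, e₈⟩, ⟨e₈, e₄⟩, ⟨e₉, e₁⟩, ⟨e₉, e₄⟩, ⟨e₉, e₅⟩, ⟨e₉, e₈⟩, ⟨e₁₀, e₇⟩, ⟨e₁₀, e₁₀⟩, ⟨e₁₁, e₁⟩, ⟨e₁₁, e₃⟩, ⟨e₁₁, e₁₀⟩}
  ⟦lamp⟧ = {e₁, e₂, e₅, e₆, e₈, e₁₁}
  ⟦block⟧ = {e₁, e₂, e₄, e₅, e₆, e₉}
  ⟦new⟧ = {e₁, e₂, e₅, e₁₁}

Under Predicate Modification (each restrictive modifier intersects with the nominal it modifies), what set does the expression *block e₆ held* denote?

⟦e₆ held⟧ = {x : ⟨e₆, x⟩ ∈ ⟦held⟧} = {e₅, e₇, e₈, e₉}
⟦block⟧ = {e₁, e₂, e₄, e₅, e₆, e₉}
… ∩ ⟦e₆ held⟧ = {e₁, e₂, e₄, e₅, e₆, e₉} ∩ {e₅, e₇, e₈, e₉} = {e₅, e₉}
So ⟦block e₆ held⟧ = {e₅, e₉}.

{e₅, e₉}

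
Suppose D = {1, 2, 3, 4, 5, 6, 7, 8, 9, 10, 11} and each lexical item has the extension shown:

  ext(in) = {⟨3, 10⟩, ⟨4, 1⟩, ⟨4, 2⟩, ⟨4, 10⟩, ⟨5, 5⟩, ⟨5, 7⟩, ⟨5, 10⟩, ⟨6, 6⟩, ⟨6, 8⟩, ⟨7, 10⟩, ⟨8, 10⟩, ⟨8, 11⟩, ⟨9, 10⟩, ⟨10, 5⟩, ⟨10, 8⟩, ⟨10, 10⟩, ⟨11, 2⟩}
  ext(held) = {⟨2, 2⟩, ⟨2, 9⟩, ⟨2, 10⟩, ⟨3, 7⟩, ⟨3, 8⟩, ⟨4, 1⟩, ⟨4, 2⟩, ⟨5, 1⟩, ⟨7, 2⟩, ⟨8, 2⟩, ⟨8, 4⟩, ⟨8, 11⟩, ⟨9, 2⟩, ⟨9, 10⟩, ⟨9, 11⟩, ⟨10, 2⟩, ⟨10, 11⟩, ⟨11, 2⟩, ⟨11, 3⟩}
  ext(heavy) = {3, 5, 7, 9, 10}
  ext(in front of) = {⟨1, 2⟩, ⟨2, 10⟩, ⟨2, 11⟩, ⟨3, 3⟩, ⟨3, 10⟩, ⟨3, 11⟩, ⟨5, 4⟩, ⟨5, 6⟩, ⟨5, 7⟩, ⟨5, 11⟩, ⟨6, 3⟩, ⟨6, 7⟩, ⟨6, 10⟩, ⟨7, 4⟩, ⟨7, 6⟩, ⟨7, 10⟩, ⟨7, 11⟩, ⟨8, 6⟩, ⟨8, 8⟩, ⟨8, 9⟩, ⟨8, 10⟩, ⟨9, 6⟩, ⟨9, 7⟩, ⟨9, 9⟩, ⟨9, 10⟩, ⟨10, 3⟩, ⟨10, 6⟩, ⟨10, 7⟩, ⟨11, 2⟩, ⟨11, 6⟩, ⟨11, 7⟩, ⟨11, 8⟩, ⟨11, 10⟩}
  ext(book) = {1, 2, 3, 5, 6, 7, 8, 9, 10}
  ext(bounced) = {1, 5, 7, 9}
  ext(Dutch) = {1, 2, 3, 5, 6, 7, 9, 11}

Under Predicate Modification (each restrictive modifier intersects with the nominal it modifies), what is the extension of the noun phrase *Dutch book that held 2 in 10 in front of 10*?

⟦that held 2⟧ = {x : ⟨x, 2⟩ ∈ ⟦held⟧} = {2, 4, 7, 8, 9, 10, 11}
⟦in 10⟧ = {x : ⟨x, 10⟩ ∈ ⟦in⟧} = {3, 4, 5, 7, 8, 9, 10}
⟦in front of 10⟧ = {x : ⟨x, 10⟩ ∈ ⟦in front of⟧} = {2, 3, 6, 7, 8, 9, 11}
⟦book⟧ = {1, 2, 3, 5, 6, 7, 8, 9, 10}
… ∩ ⟦that held 2⟧ = {1, 2, 3, 5, 6, 7, 8, 9, 10} ∩ {2, 4, 7, 8, 9, 10, 11} = {2, 7, 8, 9, 10}
… ∩ ⟦in 10⟧ = {2, 7, 8, 9, 10} ∩ {3, 4, 5, 7, 8, 9, 10} = {7, 8, 9, 10}
… ∩ ⟦in front of 10⟧ = {7, 8, 9, 10} ∩ {2, 3, 6, 7, 8, 9, 11} = {7, 8, 9}
… ∩ ⟦Dutch⟧ = {7, 8, 9} ∩ {1, 2, 3, 5, 6, 7, 9, 11} = {7, 9}
So ⟦Dutch book that held 2 in 10 in front of 10⟧ = {7, 9}.

{7, 9}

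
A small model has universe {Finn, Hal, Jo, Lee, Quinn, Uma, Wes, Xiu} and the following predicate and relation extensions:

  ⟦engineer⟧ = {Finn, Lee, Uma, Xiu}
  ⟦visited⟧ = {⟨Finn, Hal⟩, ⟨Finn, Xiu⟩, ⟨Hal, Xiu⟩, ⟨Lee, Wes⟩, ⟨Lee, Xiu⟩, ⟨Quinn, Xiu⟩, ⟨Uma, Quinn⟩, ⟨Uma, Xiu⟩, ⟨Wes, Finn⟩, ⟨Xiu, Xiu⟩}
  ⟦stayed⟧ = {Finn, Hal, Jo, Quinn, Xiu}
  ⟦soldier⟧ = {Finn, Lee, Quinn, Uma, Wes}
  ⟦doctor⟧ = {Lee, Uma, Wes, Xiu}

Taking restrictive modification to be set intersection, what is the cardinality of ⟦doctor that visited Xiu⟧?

⟦that visited Xiu⟧ = {x : ⟨x, Xiu⟩ ∈ ⟦visited⟧} = {Finn, Hal, Lee, Quinn, Uma, Xiu}
⟦doctor⟧ = {Lee, Uma, Wes, Xiu}
… ∩ ⟦that visited Xiu⟧ = {Lee, Uma, Wes, Xiu} ∩ {Finn, Hal, Lee, Quinn, Uma, Xiu} = {Lee, Uma, Xiu}
⟦doctor that visited Xiu⟧ = {Lee, Uma, Xiu}, so the cardinality is 3.

3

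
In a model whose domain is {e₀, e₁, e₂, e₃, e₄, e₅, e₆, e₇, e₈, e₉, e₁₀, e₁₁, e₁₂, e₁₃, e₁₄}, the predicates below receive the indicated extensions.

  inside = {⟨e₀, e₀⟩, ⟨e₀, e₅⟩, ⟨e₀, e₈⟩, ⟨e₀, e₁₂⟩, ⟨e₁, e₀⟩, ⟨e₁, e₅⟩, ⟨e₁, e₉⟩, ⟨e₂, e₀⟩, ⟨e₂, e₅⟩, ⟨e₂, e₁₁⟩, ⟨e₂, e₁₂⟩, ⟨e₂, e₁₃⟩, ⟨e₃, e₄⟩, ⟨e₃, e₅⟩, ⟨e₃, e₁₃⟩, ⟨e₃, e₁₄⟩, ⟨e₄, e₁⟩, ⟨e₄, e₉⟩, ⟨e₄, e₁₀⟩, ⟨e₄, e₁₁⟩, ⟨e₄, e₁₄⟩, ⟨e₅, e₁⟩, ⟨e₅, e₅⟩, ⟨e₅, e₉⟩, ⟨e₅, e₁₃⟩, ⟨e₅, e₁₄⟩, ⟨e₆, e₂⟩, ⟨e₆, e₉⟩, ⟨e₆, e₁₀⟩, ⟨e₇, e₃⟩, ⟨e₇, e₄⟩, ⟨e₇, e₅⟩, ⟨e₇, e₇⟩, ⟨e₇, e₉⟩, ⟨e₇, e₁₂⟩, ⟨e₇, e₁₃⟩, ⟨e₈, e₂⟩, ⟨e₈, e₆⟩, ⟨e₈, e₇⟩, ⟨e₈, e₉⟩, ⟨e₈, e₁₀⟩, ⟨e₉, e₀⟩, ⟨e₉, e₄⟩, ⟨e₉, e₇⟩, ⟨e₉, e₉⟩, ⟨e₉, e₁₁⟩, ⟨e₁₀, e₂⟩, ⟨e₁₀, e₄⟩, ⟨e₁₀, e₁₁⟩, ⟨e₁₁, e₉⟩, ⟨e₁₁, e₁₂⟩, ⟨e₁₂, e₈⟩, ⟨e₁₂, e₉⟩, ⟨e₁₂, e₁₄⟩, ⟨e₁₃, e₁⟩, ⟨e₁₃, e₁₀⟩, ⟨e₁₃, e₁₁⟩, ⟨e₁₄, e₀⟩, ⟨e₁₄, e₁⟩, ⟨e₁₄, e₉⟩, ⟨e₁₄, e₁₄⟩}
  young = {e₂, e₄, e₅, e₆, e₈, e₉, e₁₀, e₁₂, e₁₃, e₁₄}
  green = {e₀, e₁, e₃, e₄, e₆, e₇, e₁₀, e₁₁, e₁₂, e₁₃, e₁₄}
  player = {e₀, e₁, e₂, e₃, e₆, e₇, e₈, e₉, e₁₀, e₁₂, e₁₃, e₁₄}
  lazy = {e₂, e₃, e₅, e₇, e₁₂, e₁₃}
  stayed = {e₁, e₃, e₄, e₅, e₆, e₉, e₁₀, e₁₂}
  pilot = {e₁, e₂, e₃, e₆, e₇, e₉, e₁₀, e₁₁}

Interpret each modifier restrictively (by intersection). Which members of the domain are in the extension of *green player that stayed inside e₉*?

⟦that stayed⟧ = ⟦stayed⟧ = {e₁, e₃, e₄, e₅, e₆, e₉, e₁₀, e₁₂}
⟦inside e₉⟧ = {x : ⟨x, e₉⟩ ∈ ⟦inside⟧} = {e₁, e₄, e₅, e₆, e₇, e₈, e₉, e₁₁, e₁₂, e₁₄}
⟦player⟧ = {e₀, e₁, e₂, e₃, e₆, e₇, e₈, e₉, e₁₀, e₁₂, e₁₃, e₁₄}
… ∩ ⟦that stayed⟧ = {e₀, e₁, e₂, e₃, e₆, e₇, e₈, e₉, e₁₀, e₁₂, e₁₃, e₁₄} ∩ {e₁, e₃, e₄, e₅, e₆, e₉, e₁₀, e₁₂} = {e₁, e₃, e₆, e₉, e₁₀, e₁₂}
… ∩ ⟦inside e₉⟧ = {e₁, e₃, e₆, e₉, e₁₀, e₁₂} ∩ {e₁, e₄, e₅, e₆, e₇, e₈, e₉, e₁₁, e₁₂, e₁₄} = {e₁, e₆, e₉, e₁₂}
… ∩ ⟦green⟧ = {e₁, e₆, e₉, e₁₂} ∩ {e₀, e₁, e₃, e₄, e₆, e₇, e₁₀, e₁₁, e₁₂, e₁₃, e₁₄} = {e₁, e₆, e₁₂}
So ⟦green player that stayed inside e₉⟧ = {e₁, e₆, e₁₂}.

{e₁, e₆, e₁₂}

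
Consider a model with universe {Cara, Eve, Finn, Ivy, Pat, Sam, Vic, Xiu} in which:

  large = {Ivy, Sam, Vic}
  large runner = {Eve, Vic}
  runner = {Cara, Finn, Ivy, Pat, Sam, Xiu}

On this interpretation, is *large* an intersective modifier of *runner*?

no

⟦large⟧ ∩ ⟦runner⟧ = {Ivy, Sam, Vic} ∩ {Cara, Finn, Ivy, Pat, Sam, Xiu} = {Ivy, Sam}
Observed ⟦large runner⟧ = {Eve, Vic}.
These differ, so the modifier is not intersective in this model.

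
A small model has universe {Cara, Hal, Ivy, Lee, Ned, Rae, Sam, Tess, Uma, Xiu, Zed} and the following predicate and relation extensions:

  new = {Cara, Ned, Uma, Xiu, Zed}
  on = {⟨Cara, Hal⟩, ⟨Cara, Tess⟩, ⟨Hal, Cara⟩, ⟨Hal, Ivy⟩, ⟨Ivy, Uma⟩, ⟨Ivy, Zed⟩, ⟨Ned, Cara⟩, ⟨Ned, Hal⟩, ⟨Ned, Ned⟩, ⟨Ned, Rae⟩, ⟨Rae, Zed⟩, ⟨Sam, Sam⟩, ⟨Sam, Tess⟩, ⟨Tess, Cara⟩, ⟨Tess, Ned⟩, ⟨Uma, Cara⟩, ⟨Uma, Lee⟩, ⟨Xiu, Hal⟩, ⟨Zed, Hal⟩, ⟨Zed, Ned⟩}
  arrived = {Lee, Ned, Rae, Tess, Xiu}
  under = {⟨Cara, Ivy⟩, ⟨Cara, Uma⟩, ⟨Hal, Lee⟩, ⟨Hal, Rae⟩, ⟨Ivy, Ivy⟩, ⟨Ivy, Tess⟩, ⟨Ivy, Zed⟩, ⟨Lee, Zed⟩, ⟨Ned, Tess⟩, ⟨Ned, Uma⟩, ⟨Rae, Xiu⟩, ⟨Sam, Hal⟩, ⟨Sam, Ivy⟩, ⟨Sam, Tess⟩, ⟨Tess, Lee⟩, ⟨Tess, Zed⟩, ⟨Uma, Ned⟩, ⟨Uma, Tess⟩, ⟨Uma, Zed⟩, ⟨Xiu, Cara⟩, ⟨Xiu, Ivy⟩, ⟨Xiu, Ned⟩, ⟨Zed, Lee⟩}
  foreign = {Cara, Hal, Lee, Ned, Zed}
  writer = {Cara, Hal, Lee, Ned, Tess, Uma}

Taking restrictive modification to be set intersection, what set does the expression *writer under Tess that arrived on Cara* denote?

{Ned}

⟦under Tess⟧ = {x : ⟨x, Tess⟩ ∈ ⟦under⟧} = {Ivy, Ned, Sam, Uma}
⟦that arrived⟧ = ⟦arrived⟧ = {Lee, Ned, Rae, Tess, Xiu}
⟦on Cara⟧ = {x : ⟨x, Cara⟩ ∈ ⟦on⟧} = {Hal, Ned, Tess, Uma}
⟦writer⟧ = {Cara, Hal, Lee, Ned, Tess, Uma}
… ∩ ⟦under Tess⟧ = {Cara, Hal, Lee, Ned, Tess, Uma} ∩ {Ivy, Ned, Sam, Uma} = {Ned, Uma}
… ∩ ⟦that arrived⟧ = {Ned, Uma} ∩ {Lee, Ned, Rae, Tess, Xiu} = {Ned}
… ∩ ⟦on Cara⟧ = {Ned} ∩ {Hal, Ned, Tess, Uma} = {Ned}
So ⟦writer under Tess that arrived on Cara⟧ = {Ned}.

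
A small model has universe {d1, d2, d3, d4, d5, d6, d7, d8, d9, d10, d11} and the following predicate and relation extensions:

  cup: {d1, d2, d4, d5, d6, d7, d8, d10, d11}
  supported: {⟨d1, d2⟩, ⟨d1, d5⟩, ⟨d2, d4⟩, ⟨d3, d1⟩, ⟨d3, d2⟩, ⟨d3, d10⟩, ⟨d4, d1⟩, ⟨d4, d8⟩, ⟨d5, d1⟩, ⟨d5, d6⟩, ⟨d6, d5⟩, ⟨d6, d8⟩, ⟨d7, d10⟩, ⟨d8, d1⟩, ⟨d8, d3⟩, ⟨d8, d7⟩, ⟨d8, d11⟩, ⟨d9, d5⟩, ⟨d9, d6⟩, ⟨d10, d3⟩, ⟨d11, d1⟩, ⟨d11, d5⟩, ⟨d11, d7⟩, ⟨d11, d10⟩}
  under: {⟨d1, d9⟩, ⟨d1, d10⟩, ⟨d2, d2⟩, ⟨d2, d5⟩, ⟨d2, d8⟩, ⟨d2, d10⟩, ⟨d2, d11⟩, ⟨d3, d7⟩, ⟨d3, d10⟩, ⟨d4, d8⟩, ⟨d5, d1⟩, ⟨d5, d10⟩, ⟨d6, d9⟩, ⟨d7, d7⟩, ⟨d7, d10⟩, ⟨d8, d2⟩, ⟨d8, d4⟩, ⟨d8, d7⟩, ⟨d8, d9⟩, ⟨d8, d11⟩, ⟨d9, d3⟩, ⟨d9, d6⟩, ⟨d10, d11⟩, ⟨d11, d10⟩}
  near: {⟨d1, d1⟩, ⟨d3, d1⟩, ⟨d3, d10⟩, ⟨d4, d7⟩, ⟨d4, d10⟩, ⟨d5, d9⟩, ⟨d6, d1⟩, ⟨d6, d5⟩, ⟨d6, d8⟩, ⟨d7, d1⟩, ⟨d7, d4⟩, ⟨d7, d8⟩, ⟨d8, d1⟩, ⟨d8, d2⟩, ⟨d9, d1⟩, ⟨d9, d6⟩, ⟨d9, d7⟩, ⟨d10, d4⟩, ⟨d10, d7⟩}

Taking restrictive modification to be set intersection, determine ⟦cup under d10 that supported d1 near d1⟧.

⟦under d10⟧ = {x : ⟨x, d10⟩ ∈ ⟦under⟧} = {d1, d2, d3, d5, d7, d11}
⟦that supported d1⟧ = {x : ⟨x, d1⟩ ∈ ⟦supported⟧} = {d3, d4, d5, d8, d11}
⟦near d1⟧ = {x : ⟨x, d1⟩ ∈ ⟦near⟧} = {d1, d3, d6, d7, d8, d9}
⟦cup⟧ = {d1, d2, d4, d5, d6, d7, d8, d10, d11}
… ∩ ⟦under d10⟧ = {d1, d2, d4, d5, d6, d7, d8, d10, d11} ∩ {d1, d2, d3, d5, d7, d11} = {d1, d2, d5, d7, d11}
… ∩ ⟦that supported d1⟧ = {d1, d2, d5, d7, d11} ∩ {d3, d4, d5, d8, d11} = {d5, d11}
… ∩ ⟦near d1⟧ = {d5, d11} ∩ {d1, d3, d6, d7, d8, d9} = ∅
So ⟦cup under d10 that supported d1 near d1⟧ = ∅.

∅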